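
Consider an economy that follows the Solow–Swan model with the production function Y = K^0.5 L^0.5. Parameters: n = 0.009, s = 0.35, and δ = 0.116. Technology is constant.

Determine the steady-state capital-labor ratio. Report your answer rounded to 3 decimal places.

In steady state, investment equals break-even investment: s·k^α = (n + δ)·k.
Dividing both sides by k: k^(1−α) = s / (n + δ).
k^0.5 = 0.35 / (0.009 + 0.116) = 0.35 / 0.125 = 2.8000
k* = 2.8000^(1/0.5) ≈ 7.8400

k* ≈ 7.840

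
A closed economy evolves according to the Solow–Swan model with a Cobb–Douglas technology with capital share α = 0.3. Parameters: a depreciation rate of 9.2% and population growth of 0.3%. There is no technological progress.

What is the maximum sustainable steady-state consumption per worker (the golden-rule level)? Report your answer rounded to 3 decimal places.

At the golden rule, f'(k) = n + δ, so α·k^(α−1) = n + δ and k_gold = (α/(n + δ))^(1/(1−α)).
k_gold = (0.3/0.095)^(1/0.7) = 3.1579^1.4286 ≈ 5.1694
c_gold = f(k_gold) − (n + δ)·k_gold = 1.6369 − 0.095×5.1694 ≈ 1.1458

c_gold ≈ 1.146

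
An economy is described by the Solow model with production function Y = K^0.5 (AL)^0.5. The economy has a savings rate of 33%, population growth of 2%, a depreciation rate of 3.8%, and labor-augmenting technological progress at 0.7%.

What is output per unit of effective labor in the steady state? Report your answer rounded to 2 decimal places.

y* ≈ 5.08

In steady state, investment equals break-even investment: s·k^α = (n + g + δ)·k.
Rearranging, k^(1−α) = s / (n + g + δ).
k^0.5 = 0.33 / (0.020 + 0.007 + 0.038) = 0.33 / 0.065 = 5.0769
k* = 5.0769^(1/0.5) ≈ 25.7749
y* = (k*)^α = 25.7749^0.5 ≈ 5.0769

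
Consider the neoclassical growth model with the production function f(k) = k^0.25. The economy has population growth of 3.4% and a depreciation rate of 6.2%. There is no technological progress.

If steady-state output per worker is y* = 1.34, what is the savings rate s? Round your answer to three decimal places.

s ≈ 0.231

At the steady state, Δk = 0, so s·k^α = (n + δ)·k.
Since y* = [s/(n + δ)]^(α/(1−α)), we have s/(n + δ) = (y*)^((1−α)/α) = 1.34^3 = 2.4061.
Therefore s = 2.4061 × (n + δ) = 2.4061 × 0.096 = 0.2310.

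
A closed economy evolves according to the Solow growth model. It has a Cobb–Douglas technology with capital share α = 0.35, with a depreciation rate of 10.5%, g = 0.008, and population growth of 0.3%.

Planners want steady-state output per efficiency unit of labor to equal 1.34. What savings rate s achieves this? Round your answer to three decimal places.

s ≈ 0.200

In steady state, investment equals break-even investment: s·k^α = (n + g + δ)·k.
Since y* = [s/(n + g + δ)]^(α/(1−α)), we have s/(n + g + δ) = (y*)^((1−α)/α) = 1.34^1.8571 = 1.7221.
Therefore s = 1.7221 × (n + g + δ) = 1.7221 × 0.116 = 0.1998.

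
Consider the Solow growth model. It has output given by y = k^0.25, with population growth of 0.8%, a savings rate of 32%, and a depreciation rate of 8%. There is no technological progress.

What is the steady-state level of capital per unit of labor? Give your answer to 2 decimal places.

k* ≈ 5.59

Steady state requires s·f(k) = (n + δ)·k, i.e. s·k^α = (n + δ)·k.
Dividing both sides by k: k^(1−α) = s / (n + δ).
k^0.75 = 0.32 / (0.008 + 0.080) = 0.32 / 0.088 = 3.6364
k* = 3.6364^(1/0.75) ≈ 5.5919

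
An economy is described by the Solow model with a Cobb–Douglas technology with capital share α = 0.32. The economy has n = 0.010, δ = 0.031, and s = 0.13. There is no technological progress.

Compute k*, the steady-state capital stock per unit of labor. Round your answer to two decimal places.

k* = 5.46

In steady state, investment equals break-even investment: s·k^α = (n + δ)·k.
Rearranging, k^(1−α) = s / (n + δ).
k^0.68 = 0.13 / (0.010 + 0.031) = 0.13 / 0.041 = 3.1707
k* = 3.1707^(1/0.68) ≈ 5.4575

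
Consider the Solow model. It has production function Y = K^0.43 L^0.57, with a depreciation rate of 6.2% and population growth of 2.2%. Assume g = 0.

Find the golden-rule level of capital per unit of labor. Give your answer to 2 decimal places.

k_gold ≈ 17.55

The golden rule sets f'(k) = n + δ, i.e. α·k^(α−1) = n + δ.
So k^(1−α) = α / (n + δ) = 0.43 / 0.084 = 5.1190.
k_gold = 5.1190^(1/0.57) ≈ 17.5463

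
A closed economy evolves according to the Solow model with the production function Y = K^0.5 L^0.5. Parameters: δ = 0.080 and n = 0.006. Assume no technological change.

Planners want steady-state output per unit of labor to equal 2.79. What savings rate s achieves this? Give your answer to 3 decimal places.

In steady state, investment equals break-even investment: s·k^α = (n + δ)·k.
Since y* = [s/(n + δ)]^(α/(1−α)), we have s/(n + δ) = (y*)^((1−α)/α) = 2.79^1 = 2.7900.
Therefore s = 2.7900 × (n + δ) = 2.7900 × 0.086 = 0.2399.

s ≈ 0.240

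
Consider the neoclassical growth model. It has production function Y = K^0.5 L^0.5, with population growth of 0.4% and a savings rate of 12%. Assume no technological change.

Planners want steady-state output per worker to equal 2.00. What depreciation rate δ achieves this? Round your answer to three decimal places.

Steady state requires s·f(k) = (n + δ)·k, i.e. s·k^α = (n + δ)·k.
Since y* = [s/(n + δ)]^(α/(1−α)), we have s/(n + δ) = (y*)^((1−α)/α) = 2.00^1 = 2.0000.
Therefore n + δ = s / 2.0000 = 0.12 / 2.0000 = 0.0600, so δ = 0.0600 − 0.004 = 0.0560.

δ ≈ 0.056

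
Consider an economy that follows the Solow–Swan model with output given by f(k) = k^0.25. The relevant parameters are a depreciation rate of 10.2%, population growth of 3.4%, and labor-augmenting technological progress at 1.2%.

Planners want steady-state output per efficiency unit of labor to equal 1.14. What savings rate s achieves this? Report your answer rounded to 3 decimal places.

s ≈ 0.219

In steady state, investment equals break-even investment: s·k^α = (n + g + δ)·k.
Since y* = [s/(n + g + δ)]^(α/(1−α)), we have s/(n + g + δ) = (y*)^((1−α)/α) = 1.14^3 = 1.4815.
Therefore s = 1.4815 × (n + g + δ) = 1.4815 × 0.148 = 0.2193.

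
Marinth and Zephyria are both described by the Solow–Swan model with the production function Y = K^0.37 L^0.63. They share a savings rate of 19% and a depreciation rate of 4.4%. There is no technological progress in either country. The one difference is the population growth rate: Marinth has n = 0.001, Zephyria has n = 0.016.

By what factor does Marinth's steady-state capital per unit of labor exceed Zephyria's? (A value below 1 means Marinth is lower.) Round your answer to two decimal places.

k*_M / k*_Z ≈ 1.58

Steady-state k* = [s/(n + δ)]^(1/(1−α)), so the ratio is [ (s_M/(n + δ)_M) / (s_Z/(n + δ)_Z) ]^1.5873.
s_M/(n + δ)_M = 0.19/0.045 = 4.2222; s_Z/(n + δ)_Z = 0.19/0.060 = 3.1667.
Ratio = (4.2222/3.1667)^1.5873 = 1.3333^1.5873 ≈ 1.5787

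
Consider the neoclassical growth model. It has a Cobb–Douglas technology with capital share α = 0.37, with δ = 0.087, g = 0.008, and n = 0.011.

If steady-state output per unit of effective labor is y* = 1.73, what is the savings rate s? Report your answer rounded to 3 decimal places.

Steady state requires s·f(k) = (n + g + δ)·k, i.e. s·k^α = (n + g + δ)·k.
Since y* = [s/(n + g + δ)]^(α/(1−α)), we have s/(n + g + δ) = (y*)^((1−α)/α) = 1.73^1.7027 = 2.5429.
Therefore s = 2.5429 × (n + g + δ) = 2.5429 × 0.106 = 0.2695.

s ≈ 0.270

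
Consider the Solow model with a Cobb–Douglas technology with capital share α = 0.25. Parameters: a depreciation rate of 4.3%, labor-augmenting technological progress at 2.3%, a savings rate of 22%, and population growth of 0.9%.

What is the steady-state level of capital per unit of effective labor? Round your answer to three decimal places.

k* = 4.199

In steady state, investment equals break-even investment: s·k^α = (n + g + δ)·k.
Dividing both sides by k: k^(1−α) = s / (n + g + δ).
k^0.75 = 0.22 / (0.009 + 0.023 + 0.043) = 0.22 / 0.075 = 2.9333
k* = 2.9333^(1/0.75) ≈ 4.1990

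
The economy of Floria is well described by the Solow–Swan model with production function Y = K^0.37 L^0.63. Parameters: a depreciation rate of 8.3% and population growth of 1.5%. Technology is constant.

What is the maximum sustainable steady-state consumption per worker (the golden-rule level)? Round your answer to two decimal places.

At the golden rule, f'(k) = n + δ, so α·k^(α−1) = n + δ and k_gold = (α/(n + δ))^(1/(1−α)).
k_gold = (0.37/0.098)^(1/0.63) = 3.7755^1.5873 ≈ 8.2382
c_gold = f(k_gold) − (n + δ)·k_gold = 2.1820 − 0.098×8.2382 ≈ 1.3747

c_gold ≈ 1.37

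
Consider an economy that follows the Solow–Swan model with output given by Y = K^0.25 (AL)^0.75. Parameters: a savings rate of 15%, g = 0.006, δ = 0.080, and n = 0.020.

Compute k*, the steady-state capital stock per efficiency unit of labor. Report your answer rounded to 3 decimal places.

k* = 1.589

Steady state requires s·f(k) = (n + g + δ)·k, i.e. s·k^α = (n + g + δ)·k.
Dividing both sides by k: k^(1−α) = s / (n + g + δ).
k^0.75 = 0.15 / (0.020 + 0.006 + 0.080) = 0.15 / 0.106 = 1.4151
k* = 1.4151^(1/0.75) ≈ 1.5887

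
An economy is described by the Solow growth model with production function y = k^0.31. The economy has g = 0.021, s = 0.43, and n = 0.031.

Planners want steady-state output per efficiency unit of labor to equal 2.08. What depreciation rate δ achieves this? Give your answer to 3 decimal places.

In steady state, investment equals break-even investment: s·k^α = (n + g + δ)·k.
Since y* = [s/(n + g + δ)]^(α/(1−α)), we have s/(n + g + δ) = (y*)^((1−α)/α) = 2.08^2.2258 = 5.1044.
Therefore n + g + δ = s / 5.1044 = 0.43 / 5.1044 = 0.0842, so δ = 0.0842 − 0.052 = 0.0322.

δ ≈ 0.032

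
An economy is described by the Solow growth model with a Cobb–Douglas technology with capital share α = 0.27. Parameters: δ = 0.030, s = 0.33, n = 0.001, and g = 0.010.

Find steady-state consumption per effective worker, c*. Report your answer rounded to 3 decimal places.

At the steady state, Δk = 0, so s·k^α = (n + g + δ)·k.
Rearranging, k^(1−α) = s / (n + g + δ).
k^0.73 = 0.33 / (0.001 + 0.010 + 0.030) = 0.33 / 0.041 = 8.0488
k* = 8.0488^(1/0.73) ≈ 17.4071
y* = (k*)^α = 17.4071^0.27 ≈ 2.1627
c* = (1 − s)·y* = (1 − 0.33) × 2.1627 ≈ 1.4490

c* = 1.449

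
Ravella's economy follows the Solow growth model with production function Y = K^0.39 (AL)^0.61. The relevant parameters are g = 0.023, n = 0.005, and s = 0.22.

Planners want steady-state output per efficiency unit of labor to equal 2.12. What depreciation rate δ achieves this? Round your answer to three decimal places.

δ ≈ 0.040

Steady state requires s·f(k) = (n + g + δ)·k, i.e. s·k^α = (n + g + δ)·k.
Since y* = [s/(n + g + δ)]^(α/(1−α)), we have s/(n + g + δ) = (y*)^((1−α)/α) = 2.12^1.5641 = 3.2391.
Therefore n + g + δ = s / 3.2391 = 0.22 / 3.2391 = 0.0679, so δ = 0.0679 − 0.028 = 0.0399.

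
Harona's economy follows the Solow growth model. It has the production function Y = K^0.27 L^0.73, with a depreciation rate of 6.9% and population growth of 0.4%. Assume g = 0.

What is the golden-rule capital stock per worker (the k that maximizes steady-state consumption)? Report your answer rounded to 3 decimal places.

The golden rule sets f'(k) = n + δ, i.e. α·k^(α−1) = n + δ.
So k^(1−α) = α / (n + δ) = 0.27 / 0.073 = 3.6986.
k_gold = 3.6986^(1/0.73) ≈ 5.9998

k_gold ≈ 6.000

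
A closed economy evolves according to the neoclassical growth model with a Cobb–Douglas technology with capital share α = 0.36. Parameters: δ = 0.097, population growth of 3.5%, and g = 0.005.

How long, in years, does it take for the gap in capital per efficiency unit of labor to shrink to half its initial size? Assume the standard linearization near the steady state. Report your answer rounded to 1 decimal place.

t_½ ≈ 7.9 years

Near the steady state the convergence rate is λ = (1 − α)(n + g + δ).
λ = (1 − 0.36) × 0.137 = 0.64 × 0.137 = 0.08768
Half-life = ln 2 / λ = 0.6931 / 0.08768 ≈ 7.90 years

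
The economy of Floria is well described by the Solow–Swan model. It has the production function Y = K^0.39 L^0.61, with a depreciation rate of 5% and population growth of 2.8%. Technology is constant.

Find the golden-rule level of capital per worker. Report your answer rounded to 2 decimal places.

The golden rule sets f'(k) = n + δ, i.e. α·k^(α−1) = n + δ.
So k^(1−α) = α / (n + δ) = 0.39 / 0.078 = 5.0000.
k_gold = 5.0000^(1/0.61) ≈ 13.9911

k_gold ≈ 13.99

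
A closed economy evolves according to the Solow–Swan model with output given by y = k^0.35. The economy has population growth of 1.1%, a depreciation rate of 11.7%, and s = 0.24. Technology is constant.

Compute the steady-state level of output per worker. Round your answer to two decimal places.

y* ≈ 1.40

At the steady state, Δk = 0, so s·k^α = (n + δ)·k.
Rearranging, k^(1−α) = s / (n + δ).
k^0.65 = 0.24 / (0.011 + 0.117) = 0.24 / 0.128 = 1.8750
k* = 1.8750^(1/0.65) ≈ 2.6303
y* = (k*)^α = 2.6303^0.35 ≈ 1.4028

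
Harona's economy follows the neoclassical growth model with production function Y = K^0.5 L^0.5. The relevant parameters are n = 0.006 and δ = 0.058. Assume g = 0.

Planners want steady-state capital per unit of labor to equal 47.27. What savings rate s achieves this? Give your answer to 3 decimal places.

At the steady state, Δk = 0, so s·k^α = (n + δ)·k.
So s / (n + δ) = (k*)^(1−α) = 47.27^0.5 = 6.8753.
Therefore s = 6.8753 × (n + δ) = 6.8753 × 0.064 = 0.4400.

s ≈ 0.440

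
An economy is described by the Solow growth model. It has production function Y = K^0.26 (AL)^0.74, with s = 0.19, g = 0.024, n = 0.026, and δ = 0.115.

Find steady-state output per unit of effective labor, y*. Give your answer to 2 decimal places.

At the steady state, Δk = 0, so s·k^α = (n + g + δ)·k.
Rearranging, k^(1−α) = s / (n + g + δ).
k^0.74 = 0.19 / (0.026 + 0.024 + 0.115) = 0.19 / 0.165 = 1.1515
k* = 1.1515^(1/0.74) ≈ 1.2100
y* = (k*)^α = 1.2100^0.26 ≈ 1.0508

y* = 1.05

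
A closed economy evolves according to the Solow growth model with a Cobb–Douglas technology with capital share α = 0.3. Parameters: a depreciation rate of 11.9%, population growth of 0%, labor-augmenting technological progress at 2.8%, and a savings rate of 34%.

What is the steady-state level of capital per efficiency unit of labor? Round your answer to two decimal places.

Steady state requires s·f(k) = (n + g + δ)·k, i.e. s·k^α = (n + g + δ)·k.
Dividing both sides by k: k^(1−α) = s / (n + g + δ).
k^0.7 = 0.34 / (0.000 + 0.028 + 0.119) = 0.34 / 0.147 = 2.3129
k* = 2.3129^(1/0.7) ≈ 3.3130

k* = 3.31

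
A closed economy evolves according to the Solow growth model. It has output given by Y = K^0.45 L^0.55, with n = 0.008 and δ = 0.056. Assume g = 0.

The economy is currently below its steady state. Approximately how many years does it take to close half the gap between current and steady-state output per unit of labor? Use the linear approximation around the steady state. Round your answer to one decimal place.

Near the steady state the convergence rate is λ = (1 − α)(n + δ).
λ = (1 − 0.45) × 0.064 = 0.55 × 0.064 = 0.0352
Half-life = ln 2 / λ = 0.6931 / 0.0352 ≈ 19.69 years

half-life ≈ 19.7 years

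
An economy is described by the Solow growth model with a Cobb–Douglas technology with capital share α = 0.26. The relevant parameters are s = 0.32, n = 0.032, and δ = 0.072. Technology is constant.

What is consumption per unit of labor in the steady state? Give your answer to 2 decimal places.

Steady state requires s·f(k) = (n + δ)·k, i.e. s·k^α = (n + δ)·k.
Rearranging, k^(1−α) = s / (n + δ).
k^0.74 = 0.32 / (0.032 + 0.072) = 0.32 / 0.104 = 3.0769
k* = 3.0769^(1/0.74) ≈ 4.5668
y* = (k*)^α = 4.5668^0.26 ≈ 1.4842
c* = (1 − s)·y* = (1 − 0.32) × 1.4842 ≈ 1.0093

c* ≈ 1.01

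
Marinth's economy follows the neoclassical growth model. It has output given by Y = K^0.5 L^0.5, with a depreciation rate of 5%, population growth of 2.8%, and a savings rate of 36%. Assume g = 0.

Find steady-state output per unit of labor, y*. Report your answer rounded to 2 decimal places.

At the steady state, Δk = 0, so s·k^α = (n + δ)·k.
Dividing both sides by k: k^(1−α) = s / (n + δ).
k^0.5 = 0.36 / (0.028 + 0.050) = 0.36 / 0.078 = 4.6154
k* = 4.6154^(1/0.5) ≈ 21.3019
y* = (k*)^α = 21.3019^0.5 ≈ 4.6154

y* = 4.62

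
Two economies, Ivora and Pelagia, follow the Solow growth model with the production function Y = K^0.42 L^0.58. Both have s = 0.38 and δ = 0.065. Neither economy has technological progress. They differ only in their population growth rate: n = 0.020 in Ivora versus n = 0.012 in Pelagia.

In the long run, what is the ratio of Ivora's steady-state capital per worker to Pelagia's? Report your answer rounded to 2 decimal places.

Steady-state k* = [s/(n + δ)]^(1/(1−α)), so the ratio is [ (s_I/(n + δ)_I) / (s_P/(n + δ)_P) ]^1.7241.
s_I/(n + δ)_I = 0.38/0.085 = 4.4706; s_P/(n + δ)_P = 0.38/0.077 = 4.9351.
Ratio = (4.4706/4.9351)^1.7241 = 0.9059^1.7241 ≈ 0.8433

ratio ≈ 0.84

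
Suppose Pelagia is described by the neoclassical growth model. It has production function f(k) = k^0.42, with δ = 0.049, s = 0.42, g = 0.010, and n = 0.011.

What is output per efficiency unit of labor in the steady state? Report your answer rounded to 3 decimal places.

Steady state requires s·f(k) = (n + g + δ)·k, i.e. s·k^α = (n + g + δ)·k.
Rearranging, k^(1−α) = s / (n + g + δ).
k^0.58 = 0.42 / (0.011 + 0.010 + 0.049) = 0.42 / 0.070 = 6.0000
k* = 6.0000^(1/0.58) ≈ 21.9604
y* = (k*)^α = 21.9604^0.42 ≈ 3.6601

y* ≈ 3.660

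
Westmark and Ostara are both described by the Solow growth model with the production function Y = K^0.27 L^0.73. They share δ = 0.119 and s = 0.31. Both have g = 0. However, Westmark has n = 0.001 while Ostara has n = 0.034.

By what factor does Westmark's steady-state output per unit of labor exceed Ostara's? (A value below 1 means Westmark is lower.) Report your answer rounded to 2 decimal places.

y*_W / y*_O ≈ 1.09

Steady-state y* = [s/(n + δ)]^(α/(1−α)), so the ratio is [ (s_W/(n + δ)_W) / (s_O/(n + δ)_O) ]^0.3699.
s_W/(n + δ)_W = 0.31/0.120 = 2.5833; s_O/(n + δ)_O = 0.31/0.153 = 2.0261.
Ratio = (2.5833/2.0261)^0.3699 = 1.2750^0.3699 ≈ 1.0940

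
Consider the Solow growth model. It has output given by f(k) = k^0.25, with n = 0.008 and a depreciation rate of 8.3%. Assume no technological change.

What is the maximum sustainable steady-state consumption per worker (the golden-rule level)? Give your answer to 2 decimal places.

c_gold ≈ 1.05

At the golden rule, f'(k) = n + δ, so α·k^(α−1) = n + δ and k_gold = (α/(n + δ))^(1/(1−α)).
k_gold = (0.25/0.091)^(1/0.75) = 2.7473^1.3333 ≈ 3.8476
c_gold = f(k_gold) − (n + δ)·k_gold = 1.4005 − 0.091×3.8476 ≈ 1.0504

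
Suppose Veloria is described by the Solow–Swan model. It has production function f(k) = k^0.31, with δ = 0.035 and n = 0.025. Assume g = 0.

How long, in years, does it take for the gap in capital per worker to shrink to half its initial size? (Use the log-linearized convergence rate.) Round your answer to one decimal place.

half-life ≈ 16.7 years

Near the steady state the convergence rate is λ = (1 − α)(n + δ).
λ = (1 − 0.31) × 0.060 = 0.69 × 0.060 = 0.0414
Half-life = ln 2 / λ = 0.6931 / 0.0414 ≈ 16.74 years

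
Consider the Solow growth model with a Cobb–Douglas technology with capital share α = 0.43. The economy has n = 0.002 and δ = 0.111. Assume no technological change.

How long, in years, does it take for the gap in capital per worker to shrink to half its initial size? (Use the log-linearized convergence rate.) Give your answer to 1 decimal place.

about 10.8 years

Near the steady state the convergence rate is λ = (1 − α)(n + δ).
λ = (1 − 0.43) × 0.113 = 0.57 × 0.113 = 0.06441
Half-life = ln 2 / λ = 0.6931 / 0.06441 ≈ 10.76 years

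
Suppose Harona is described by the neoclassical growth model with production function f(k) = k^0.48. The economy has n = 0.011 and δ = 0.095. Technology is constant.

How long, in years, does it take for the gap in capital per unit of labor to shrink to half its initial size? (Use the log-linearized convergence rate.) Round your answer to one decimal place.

half-life ≈ 12.6 years

Near the steady state the convergence rate is λ = (1 − α)(n + δ).
λ = (1 − 0.48) × 0.106 = 0.52 × 0.106 = 0.05512
Half-life = ln 2 / λ = 0.6931 / 0.05512 ≈ 12.57 years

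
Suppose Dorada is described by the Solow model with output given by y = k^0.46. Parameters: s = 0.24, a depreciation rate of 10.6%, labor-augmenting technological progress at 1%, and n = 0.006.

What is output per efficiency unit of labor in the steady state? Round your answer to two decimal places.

y* ≈ 1.78

In steady state, investment equals break-even investment: s·k^α = (n + g + δ)·k.
Dividing both sides by k: k^(1−α) = s / (n + g + δ).
k^0.54 = 0.24 / (0.006 + 0.010 + 0.106) = 0.24 / 0.122 = 1.9672
k* = 1.9672^(1/0.54) ≈ 3.5008
y* = (k*)^α = 3.5008^0.46 ≈ 1.7796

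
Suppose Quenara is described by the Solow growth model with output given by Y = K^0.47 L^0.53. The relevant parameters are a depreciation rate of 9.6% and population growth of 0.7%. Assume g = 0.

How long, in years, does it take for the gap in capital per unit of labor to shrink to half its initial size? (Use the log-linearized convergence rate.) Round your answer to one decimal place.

Near the steady state the convergence rate is λ = (1 − α)(n + δ).
λ = (1 − 0.47) × 0.103 = 0.53 × 0.103 = 0.05459
Half-life = ln 2 / λ = 0.6931 / 0.05459 ≈ 12.70 years

about 12.7 years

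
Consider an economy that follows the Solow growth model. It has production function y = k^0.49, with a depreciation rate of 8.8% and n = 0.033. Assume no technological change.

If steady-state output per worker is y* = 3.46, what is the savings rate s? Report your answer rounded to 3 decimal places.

s ≈ 0.440

At the steady state, Δk = 0, so s·k^α = (n + δ)·k.
Since y* = [s/(n + δ)]^(α/(1−α)), we have s/(n + δ) = (y*)^((1−α)/α) = 3.46^1.0408 = 3.6397.
Therefore s = 3.6397 × (n + δ) = 3.6397 × 0.121 = 0.4404.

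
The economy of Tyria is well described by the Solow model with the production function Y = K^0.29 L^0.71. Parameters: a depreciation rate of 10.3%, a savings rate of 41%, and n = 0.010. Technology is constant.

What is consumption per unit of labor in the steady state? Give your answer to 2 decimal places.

c* ≈ 1.00

In steady state, investment equals break-even investment: s·k^α = (n + δ)·k.
Rearranging, k^(1−α) = s / (n + δ).
k^0.71 = 0.41 / (0.010 + 0.103) = 0.41 / 0.113 = 3.6283
k* = 3.6283^(1/0.71) ≈ 6.1421
y* = (k*)^α = 6.1421^0.29 ≈ 1.6928
c* = (1 − s)·y* = (1 − 0.41) × 1.6928 ≈ 0.9988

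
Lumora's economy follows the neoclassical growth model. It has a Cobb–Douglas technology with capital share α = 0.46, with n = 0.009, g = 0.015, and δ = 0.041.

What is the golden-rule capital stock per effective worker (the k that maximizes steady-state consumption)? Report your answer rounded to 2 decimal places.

k_gold ≈ 37.48

The golden rule sets f'(k) = n + g + δ, i.e. α·k^(α−1) = n + g + δ.
So k^(1−α) = α / (n + g + δ) = 0.46 / 0.065 = 7.0769.
k_gold = 7.0769^(1/0.54) ≈ 37.4786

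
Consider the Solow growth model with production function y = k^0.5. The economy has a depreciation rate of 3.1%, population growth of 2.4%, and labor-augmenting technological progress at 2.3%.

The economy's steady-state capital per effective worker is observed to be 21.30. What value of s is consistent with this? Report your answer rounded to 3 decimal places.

s ≈ 0.360

In steady state, investment equals break-even investment: s·k^α = (n + g + δ)·k.
So s / (n + g + δ) = (k*)^(1−α) = 21.30^0.5 = 4.6152.
Therefore s = 4.6152 × (n + g + δ) = 4.6152 × 0.078 = 0.3600.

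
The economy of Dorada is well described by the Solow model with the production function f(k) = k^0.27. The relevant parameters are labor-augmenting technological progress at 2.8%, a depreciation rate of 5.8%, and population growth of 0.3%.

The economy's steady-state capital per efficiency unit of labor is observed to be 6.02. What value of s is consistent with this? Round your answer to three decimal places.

In steady state, investment equals break-even investment: s·k^α = (n + g + δ)·k.
So s / (n + g + δ) = (k*)^(1−α) = 6.02^0.73 = 3.7077.
Therefore s = 3.7077 × (n + g + δ) = 3.7077 × 0.089 = 0.3300.

s ≈ 0.330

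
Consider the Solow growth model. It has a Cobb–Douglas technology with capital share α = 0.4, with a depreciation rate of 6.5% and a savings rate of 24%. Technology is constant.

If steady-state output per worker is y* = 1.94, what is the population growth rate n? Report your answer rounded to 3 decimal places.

n ≈ 0.024

Steady state requires s·f(k) = (n + δ)·k, i.e. s·k^α = (n + δ)·k.
Since y* = [s/(n + δ)]^(α/(1−α)), we have s/(n + δ) = (y*)^((1−α)/α) = 1.94^1.5 = 2.7021.
Therefore n + δ = s / 2.7021 = 0.24 / 2.7021 = 0.0888, so n = 0.0888 − 0.065 = 0.0238.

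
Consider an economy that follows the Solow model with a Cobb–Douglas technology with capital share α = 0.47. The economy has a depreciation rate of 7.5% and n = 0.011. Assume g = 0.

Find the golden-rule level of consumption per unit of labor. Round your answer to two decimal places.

At the golden rule, f'(k) = n + δ, so α·k^(α−1) = n + δ and k_gold = (α/(n + δ))^(1/(1−α)).
k_gold = (0.47/0.086)^(1/0.53) = 5.4651^1.8868 ≈ 24.6434
c_gold = f(k_gold) − (n + δ)·k_gold = 4.5092 − 0.086×24.6434 ≈ 2.3899

c_gold ≈ 2.39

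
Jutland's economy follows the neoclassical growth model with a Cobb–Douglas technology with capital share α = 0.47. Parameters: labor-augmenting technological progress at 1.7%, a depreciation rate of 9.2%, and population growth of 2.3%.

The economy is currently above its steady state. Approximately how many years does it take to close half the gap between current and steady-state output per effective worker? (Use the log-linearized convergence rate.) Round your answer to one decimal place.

about 9.9 years

Near the steady state the convergence rate is λ = (1 − α)(n + g + δ).
λ = (1 − 0.47) × 0.132 = 0.53 × 0.132 = 0.06996
Half-life = ln 2 / λ = 0.6931 / 0.06996 ≈ 9.91 years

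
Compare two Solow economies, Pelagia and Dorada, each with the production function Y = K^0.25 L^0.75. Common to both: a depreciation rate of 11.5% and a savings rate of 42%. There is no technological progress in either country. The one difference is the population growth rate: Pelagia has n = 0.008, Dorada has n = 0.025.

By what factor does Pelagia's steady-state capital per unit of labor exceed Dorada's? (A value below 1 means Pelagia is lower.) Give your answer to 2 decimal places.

k*_P / k*_D ≈ 1.19

Steady-state k* = [s/(n + δ)]^(1/(1−α)), so the ratio is [ (s_P/(n + δ)_P) / (s_D/(n + δ)_D) ]^1.3333.
s_P/(n + δ)_P = 0.42/0.123 = 3.4146; s_D/(n + δ)_D = 0.42/0.140 = 3.0000.
Ratio = (3.4146/3.0000)^1.3333 = 1.1382^1.3333 ≈ 1.1884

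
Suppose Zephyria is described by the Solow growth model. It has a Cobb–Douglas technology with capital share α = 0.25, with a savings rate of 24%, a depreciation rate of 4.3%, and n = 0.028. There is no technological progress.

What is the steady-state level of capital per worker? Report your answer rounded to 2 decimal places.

At the steady state, Δk = 0, so s·k^α = (n + δ)·k.
Dividing both sides by k: k^(1−α) = s / (n + δ).
k^0.75 = 0.24 / (0.028 + 0.043) = 0.24 / 0.071 = 3.3803
k* = 3.3803^(1/0.75) ≈ 5.0731

k* = 5.07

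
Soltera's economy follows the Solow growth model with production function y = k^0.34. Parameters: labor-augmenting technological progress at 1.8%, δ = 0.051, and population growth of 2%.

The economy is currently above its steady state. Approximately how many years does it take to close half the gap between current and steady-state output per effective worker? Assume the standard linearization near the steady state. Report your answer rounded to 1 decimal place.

half-life ≈ 11.8 years

Near the steady state the convergence rate is λ = (1 − α)(n + g + δ).
λ = (1 − 0.34) × 0.089 = 0.66 × 0.089 = 0.05874
Half-life = ln 2 / λ = 0.6931 / 0.05874 ≈ 11.80 years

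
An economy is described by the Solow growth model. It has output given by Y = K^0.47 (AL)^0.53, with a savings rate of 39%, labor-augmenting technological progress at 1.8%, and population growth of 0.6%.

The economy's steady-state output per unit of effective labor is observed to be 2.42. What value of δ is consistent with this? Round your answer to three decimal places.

Steady state requires s·f(k) = (n + g + δ)·k, i.e. s·k^α = (n + g + δ)·k.
Since y* = [s/(n + g + δ)]^(α/(1−α)), we have s/(n + g + δ) = (y*)^((1−α)/α) = 2.42^1.1277 = 2.7091.
Therefore n + g + δ = s / 2.7091 = 0.39 / 2.7091 = 0.1440, so δ = 0.1440 − 0.024 = 0.1200.

δ ≈ 0.120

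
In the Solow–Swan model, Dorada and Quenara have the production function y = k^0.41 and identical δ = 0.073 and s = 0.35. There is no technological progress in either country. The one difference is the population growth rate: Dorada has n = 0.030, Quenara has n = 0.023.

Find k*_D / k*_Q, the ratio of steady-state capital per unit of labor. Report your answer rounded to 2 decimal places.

Steady-state k* = [s/(n + δ)]^(1/(1−α)), so the ratio is [ (s_D/(n + δ)_D) / (s_Q/(n + δ)_Q) ]^1.6949.
s_D/(n + δ)_D = 0.35/0.103 = 3.3981; s_Q/(n + δ)_Q = 0.35/0.096 = 3.6458.
Ratio = (3.3981/3.6458)^1.6949 = 0.9321^1.6949 ≈ 0.8877

ratio ≈ 0.89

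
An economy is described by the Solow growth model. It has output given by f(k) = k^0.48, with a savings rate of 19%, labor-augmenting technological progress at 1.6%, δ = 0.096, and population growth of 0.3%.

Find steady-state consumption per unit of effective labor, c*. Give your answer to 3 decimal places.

c* = 1.288

Steady state requires s·f(k) = (n + g + δ)·k, i.e. s·k^α = (n + g + δ)·k.
Dividing both sides by k: k^(1−α) = s / (n + g + δ).
k^0.52 = 0.19 / (0.003 + 0.016 + 0.096) = 0.19 / 0.115 = 1.6522
k* = 1.6522^(1/0.52) ≈ 2.6263
y* = (k*)^α = 2.6263^0.48 ≈ 1.5896
c* = (1 − s)·y* = (1 − 0.19) × 1.5896 ≈ 1.2876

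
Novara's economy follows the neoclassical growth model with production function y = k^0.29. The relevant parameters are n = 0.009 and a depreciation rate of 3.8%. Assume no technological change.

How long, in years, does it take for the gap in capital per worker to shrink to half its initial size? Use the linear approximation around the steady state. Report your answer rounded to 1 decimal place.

about 20.8 years

Near the steady state the convergence rate is λ = (1 − α)(n + δ).
λ = (1 − 0.29) × 0.047 = 0.71 × 0.047 = 0.03337
Half-life = ln 2 / λ = 0.6931 / 0.03337 ≈ 20.77 years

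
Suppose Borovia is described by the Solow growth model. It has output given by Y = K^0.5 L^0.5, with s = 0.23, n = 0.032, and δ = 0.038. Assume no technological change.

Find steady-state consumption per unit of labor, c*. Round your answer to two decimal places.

In steady state, investment equals break-even investment: s·k^α = (n + δ)·k.
Dividing both sides by k: k^(1−α) = s / (n + δ).
k^0.5 = 0.23 / (0.032 + 0.038) = 0.23 / 0.070 = 3.2857
k* = 3.2857^(1/0.5) ≈ 10.7958
y* = (k*)^α = 10.7958^0.5 ≈ 3.2857
c* = (1 − s)·y* = (1 − 0.23) × 3.2857 ≈ 2.5300

c* ≈ 2.53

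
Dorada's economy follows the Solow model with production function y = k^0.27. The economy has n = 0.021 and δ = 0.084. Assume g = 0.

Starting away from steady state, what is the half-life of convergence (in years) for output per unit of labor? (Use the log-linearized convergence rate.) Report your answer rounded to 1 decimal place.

t_½ ≈ 9.0 years

Near the steady state the convergence rate is λ = (1 − α)(n + δ).
λ = (1 − 0.27) × 0.105 = 0.73 × 0.105 = 0.07665
Half-life = ln 2 / λ = 0.6931 / 0.07665 ≈ 9.04 years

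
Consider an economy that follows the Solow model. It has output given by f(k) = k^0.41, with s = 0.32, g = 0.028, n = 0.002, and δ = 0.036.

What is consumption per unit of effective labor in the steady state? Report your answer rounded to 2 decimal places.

c* ≈ 2.04

At the steady state, Δk = 0, so s·k^α = (n + g + δ)·k.
Dividing both sides by k: k^(1−α) = s / (n + g + δ).
k^0.59 = 0.32 / (0.002 + 0.028 + 0.036) = 0.32 / 0.066 = 4.8485
k* = 4.8485^(1/0.59) ≈ 14.5227
y* = (k*)^α = 14.5227^0.41 ≈ 2.9953
c* = (1 − s)·y* = (1 − 0.32) × 2.9953 ≈ 2.0368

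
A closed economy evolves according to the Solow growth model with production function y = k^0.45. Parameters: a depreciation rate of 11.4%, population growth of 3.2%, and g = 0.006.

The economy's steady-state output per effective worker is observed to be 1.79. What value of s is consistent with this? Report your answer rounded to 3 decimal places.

In steady state, investment equals break-even investment: s·k^α = (n + g + δ)·k.
Since y* = [s/(n + g + δ)]^(α/(1−α)), we have s/(n + g + δ) = (y*)^((1−α)/α) = 1.79^1.2222 = 2.0372.
Therefore s = 2.0372 × (n + g + δ) = 2.0372 × 0.152 = 0.3097.

s ≈ 0.310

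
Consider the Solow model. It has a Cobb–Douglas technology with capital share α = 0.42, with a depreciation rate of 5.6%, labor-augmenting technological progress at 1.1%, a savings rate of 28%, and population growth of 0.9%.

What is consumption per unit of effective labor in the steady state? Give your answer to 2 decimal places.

Steady state requires s·f(k) = (n + g + δ)·k, i.e. s·k^α = (n + g + δ)·k.
Dividing both sides by k: k^(1−α) = s / (n + g + δ).
k^0.58 = 0.28 / (0.009 + 0.011 + 0.056) = 0.28 / 0.076 = 3.6842
k* = 3.6842^(1/0.58) ≈ 9.4723
y* = (k*)^α = 9.4723^0.42 ≈ 2.5711
c* = (1 − s)·y* = (1 − 0.28) × 2.5711 ≈ 1.8512

c* = 1.85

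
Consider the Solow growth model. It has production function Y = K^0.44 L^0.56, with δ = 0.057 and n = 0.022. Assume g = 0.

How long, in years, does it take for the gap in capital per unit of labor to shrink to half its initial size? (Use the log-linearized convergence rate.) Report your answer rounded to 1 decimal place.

half-life ≈ 15.7 years

Near the steady state the convergence rate is λ = (1 − α)(n + δ).
λ = (1 − 0.44) × 0.079 = 0.56 × 0.079 = 0.04424
Half-life = ln 2 / λ = 0.6931 / 0.04424 ≈ 15.67 years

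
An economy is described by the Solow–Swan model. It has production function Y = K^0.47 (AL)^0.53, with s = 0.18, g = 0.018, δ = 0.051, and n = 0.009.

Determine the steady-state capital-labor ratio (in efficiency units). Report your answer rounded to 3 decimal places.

At the steady state, Δk = 0, so s·k^α = (n + g + δ)·k.
Rearranging, k^(1−α) = s / (n + g + δ).
k^0.53 = 0.18 / (0.009 + 0.018 + 0.051) = 0.18 / 0.078 = 2.3077
k* = 2.3077^(1/0.53) ≈ 4.8444

k* ≈ 4.844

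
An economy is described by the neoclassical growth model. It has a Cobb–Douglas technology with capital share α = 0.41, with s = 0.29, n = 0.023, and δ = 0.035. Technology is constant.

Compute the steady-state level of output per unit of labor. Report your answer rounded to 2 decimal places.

y* ≈ 3.06

Steady state requires s·f(k) = (n + δ)·k, i.e. s·k^α = (n + δ)·k.
Rearranging, k^(1−α) = s / (n + δ).
k^0.59 = 0.29 / (0.023 + 0.035) = 0.29 / 0.058 = 5.0000
k* = 5.0000^(1/0.59) ≈ 15.3001
y* = (k*)^α = 15.3001^0.41 ≈ 3.0600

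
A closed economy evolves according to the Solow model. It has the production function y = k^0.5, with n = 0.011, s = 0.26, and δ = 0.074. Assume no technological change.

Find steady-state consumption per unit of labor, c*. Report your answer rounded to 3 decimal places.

c* ≈ 2.264

At the steady state, Δk = 0, so s·k^α = (n + δ)·k.
Rearranging, k^(1−α) = s / (n + δ).
k^0.5 = 0.26 / (0.011 + 0.074) = 0.26 / 0.085 = 3.0588
k* = 3.0588^(1/0.5) ≈ 9.3563
y* = (k*)^α = 9.3563^0.5 ≈ 3.0588
c* = (1 − s)·y* = (1 − 0.26) × 3.0588 ≈ 2.2635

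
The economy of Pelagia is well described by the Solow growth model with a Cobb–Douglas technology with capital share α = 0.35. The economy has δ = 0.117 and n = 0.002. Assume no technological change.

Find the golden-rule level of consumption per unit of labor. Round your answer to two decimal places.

At the golden rule, f'(k) = n + δ, so α·k^(α−1) = n + δ and k_gold = (α/(n + δ))^(1/(1−α)).
k_gold = (0.35/0.119)^(1/0.65) = 2.9412^1.5385 ≈ 5.2581
c_gold = f(k_gold) − (n + δ)·k_gold = 1.7877 − 0.119×5.2581 ≈ 1.1620

c_gold ≈ 1.16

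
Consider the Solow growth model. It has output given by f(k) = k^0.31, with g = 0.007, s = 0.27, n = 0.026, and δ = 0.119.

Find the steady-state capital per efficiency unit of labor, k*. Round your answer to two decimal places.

At the steady state, Δk = 0, so s·k^α = (n + g + δ)·k.
Rearranging, k^(1−α) = s / (n + g + δ).
k^0.69 = 0.27 / (0.026 + 0.007 + 0.119) = 0.27 / 0.152 = 1.7763
k* = 1.7763^(1/0.69) ≈ 2.2994

k* ≈ 2.30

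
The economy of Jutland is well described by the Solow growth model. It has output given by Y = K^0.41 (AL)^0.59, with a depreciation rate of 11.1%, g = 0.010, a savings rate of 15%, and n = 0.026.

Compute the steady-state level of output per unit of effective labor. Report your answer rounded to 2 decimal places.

At the steady state, Δk = 0, so s·k^α = (n + g + δ)·k.
Dividing both sides by k: k^(1−α) = s / (n + g + δ).
k^0.59 = 0.15 / (0.026 + 0.010 + 0.111) = 0.15 / 0.147 = 1.0204
k* = 1.0204^(1/0.59) ≈ 1.0348
y* = (k*)^α = 1.0348^0.41 ≈ 1.0141

y* ≈ 1.01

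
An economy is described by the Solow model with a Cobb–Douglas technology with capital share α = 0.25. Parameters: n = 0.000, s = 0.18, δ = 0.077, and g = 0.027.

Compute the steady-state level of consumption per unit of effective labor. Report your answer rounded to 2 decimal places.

c* ≈ 0.98

In steady state, investment equals break-even investment: s·k^α = (n + g + δ)·k.
Rearranging, k^(1−α) = s / (n + g + δ).
k^0.75 = 0.18 / (0.000 + 0.027 + 0.077) = 0.18 / 0.104 = 1.7308
k* = 1.7308^(1/0.75) ≈ 2.0781
y* = (k*)^α = 2.0781^0.25 ≈ 1.2007
c* = (1 − s)·y* = (1 − 0.18) × 1.2007 ≈ 0.9846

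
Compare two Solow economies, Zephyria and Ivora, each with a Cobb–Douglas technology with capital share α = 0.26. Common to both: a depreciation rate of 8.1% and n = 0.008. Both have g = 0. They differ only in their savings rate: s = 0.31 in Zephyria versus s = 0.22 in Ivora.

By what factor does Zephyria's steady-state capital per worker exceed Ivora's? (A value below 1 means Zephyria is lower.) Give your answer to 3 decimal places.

Steady-state k* = [s/(n + δ)]^(1/(1−α)), so the ratio is [ (s_Z/(n + δ)_Z) / (s_I/(n + δ)_I) ]^1.3514.
s_Z/(n + δ)_Z = 0.31/0.089 = 3.4831; s_I/(n + δ)_I = 0.22/0.089 = 2.4719.
Ratio = (3.4831/2.4719)^1.3514 = 1.4091^1.3514 ≈ 1.5896

ratio ≈ 1.590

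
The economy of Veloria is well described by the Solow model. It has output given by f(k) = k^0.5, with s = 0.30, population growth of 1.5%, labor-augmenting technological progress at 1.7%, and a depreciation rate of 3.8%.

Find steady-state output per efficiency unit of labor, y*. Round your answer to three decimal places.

y* ≈ 4.286

At the steady state, Δk = 0, so s·k^α = (n + g + δ)·k.
Dividing both sides by k: k^(1−α) = s / (n + g + δ).
k^0.5 = 0.30 / (0.015 + 0.017 + 0.038) = 0.30 / 0.070 = 4.2857
k* = 4.2857^(1/0.5) ≈ 18.3672
y* = (k*)^α = 18.3672^0.5 ≈ 4.2857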